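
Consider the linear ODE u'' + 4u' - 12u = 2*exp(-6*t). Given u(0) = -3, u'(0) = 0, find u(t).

Characteristic equation r² + 4r - 12 = 0 factors as (r + 6)(r - 2) = 0, so r = -6, 2.
Hence u_h = C1*exp(-6*t) + C2*exp(2*t).
Since exp(-6*t) solves the homogeneous equation (r = -6 is a root of multiplicity 1), multiply the trial by t. Try u_p = A*t*exp(-6*t). Substituting into the equation and dividing by exp(-6*t) gives A = -1/4, so u_p = -t*exp(-6*t)/4.
General solution: u = C1*exp(-6*t) + C2*exp(2*t) - t*exp(-6*t)/4.
Apply the initial conditions: u(0) = C1 + C2 = -3 and u'(0) = -1/4 - 6*C1 + 2*C2 = 0. Solving gives C1 = -25/32, C2 = -71/32.

u = -71*exp(2*t)/32 - 25*exp(-6*t)/32 - t*exp(-6*t)/4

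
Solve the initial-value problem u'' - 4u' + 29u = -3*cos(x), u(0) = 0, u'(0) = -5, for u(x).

Characteristic equation r² - 4r + 29 = 0 has discriminant (-4)² - 4·(29) = -100 < 0, so r = 2 ± 5i.
Hence u_h = C1*cos(5*x)*exp(2*x) + C2*exp(2*x)*sin(5*x).
Try u_p = A*cos(x) + B*sin(x). Substituting and equating the coefficients of cos(x) and sin(x) gives A = -21/200, B = 3/200, so u_p = -21*cos(x)/200 + 3*sin(x)/200.
General solution: u = -21*cos(x)/200 + 3*sin(x)/200 + C1*cos(5*x)*exp(2*x) + C2*exp(2*x)*sin(5*x).
Apply the initial conditions: u(0) = -21/200 + C1 = 0 and u'(0) = 3/200 + 2*C1 + 5*C2 = -5. Solving gives C1 = 21/200, C2 = -209/200.

u = -21*cos(x)/200 + 3*sin(x)/200 - 209*exp(2*x)*sin(5*x)/200 + 21*cos(5*x)*exp(2*x)/200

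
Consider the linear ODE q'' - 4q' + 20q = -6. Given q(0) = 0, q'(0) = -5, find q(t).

q = -3/10 - 7*exp(2*t)*sin(4*t)/5 + 3*cos(4*t)*exp(2*t)/10

Characteristic equation r² - 4r + 20 = 0 has discriminant (-4)² - 4·(20) = -64 < 0, so r = 2 ± 4i.
Hence q_h = C1*cos(4*t)*exp(2*t) + C2*exp(2*t)*sin(4*t).
For the particular solution try q_p = A0. Substituting and matching coefficients of each power of t gives A0 = -3/10, so q_p = -3/10.
General solution: q = -3/10 + C1*cos(4*t)*exp(2*t) + C2*exp(2*t)*sin(4*t).
Apply the initial conditions: q(0) = -3/10 + C1 = 0 and q'(0) = 2*C1 + 4*C2 = -5. Solving gives C1 = 3/10, C2 = -7/5.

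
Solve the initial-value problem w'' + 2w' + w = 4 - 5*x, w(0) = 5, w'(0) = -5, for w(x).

w = 14 - 9*exp(-x) - 5*x - 9*x*exp(-x)

Characteristic equation r² + 2r + 1 = 0 has discriminant (2)² - 4·(1) = 0, so r = -1 is a repeated root.
Hence w_h = (C1 + C2*x)*exp(-x).
For the particular solution try w_p = A0 + A1*x. Substituting and matching coefficients of each power of x gives A0 = 14, A1 = -5, so w_p = 14 - 5*x.
General solution: w = 14 - 5*x + C1*exp(-x) + C2*x*exp(-x).
Apply the initial conditions: w(0) = 14 + C1 = 5 and w'(0) = -5 + C2 - C1 = -5. Solving gives C1 = -9, C2 = -9.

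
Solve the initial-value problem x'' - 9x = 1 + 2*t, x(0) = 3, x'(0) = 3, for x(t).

x = -1/9 - 2*t/9 + 55*exp(-3*t)/54 + 113*exp(3*t)/54

Characteristic equation r² - 9 = 0 factors as (r - 3)(r + 3) = 0, so r = 3, -3.
Hence x_h = C1*exp(3*t) + C2*exp(-3*t).
For the particular solution try x_p = A0 + A1*t. Substituting and matching coefficients of each power of t gives A0 = -1/9, A1 = -2/9, so x_p = -1/9 - 2*t/9.
General solution: x = -1/9 - 2*t/9 + C1*exp(3*t) + C2*exp(-3*t).
Apply the initial conditions: x(0) = -1/9 + C1 + C2 = 3 and x'(0) = -2/9 - 3*C2 + 3*C1 = 3. Solving gives C1 = 113/54, C2 = 55/54.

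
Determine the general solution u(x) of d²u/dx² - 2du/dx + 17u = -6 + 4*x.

Characteristic equation r² - 2r + 17 = 0 has discriminant (-2)² - 4·(17) = -64 < 0, so r = 1 ± 4i.
Hence u_h = C1*cos(4*x)*exp(x) + C2*exp(x)*sin(4*x).
For the particular solution try u_p = A0 + A1*x. Substituting and matching coefficients of each power of x gives A0 = -94/289, A1 = 4/17, so u_p = -94/289 + 4*x/17.

u = -94/289 + 4*x/17 + C1*cos(4*x)*exp(x) + C2*exp(x)*sin(4*x)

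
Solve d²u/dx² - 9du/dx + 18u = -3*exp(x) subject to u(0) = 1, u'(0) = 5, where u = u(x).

Characteristic equation r² - 9r + 18 = 0 factors as (r - 6)(r - 3) = 0, so r = 6, 3.
Hence u_h = C1*exp(6*x) + C2*exp(3*x).
Try u_p = A*exp(x). Substituting into the equation and dividing by exp(x) gives A = -3/10, so u_p = -3*exp(x)/10.
General solution: u = -3*exp(x)/10 + C1*exp(6*x) + C2*exp(3*x).
Apply the initial conditions: u(0) = -3/10 + C1 + C2 = 1 and u'(0) = -3/10 + 3*C2 + 6*C1 = 5. Solving gives C1 = 7/15, C2 = 5/6.

u = -3*exp(x)/10 + 5*exp(3*x)/6 + 7*exp(6*x)/15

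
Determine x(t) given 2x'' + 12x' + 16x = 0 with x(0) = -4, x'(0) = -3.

x = -19*exp(-2*t)/2 + 11*exp(-4*t)/2

Divide through by 2: x'' + 6x' + 8x = 0.
Characteristic equation r² + 6r + 8 = 0 factors as (r + 4)(r + 2) = 0, so r = -4, -2.
Hence x_h = C1*exp(-4*t) + C2*exp(-2*t).
Apply the initial conditions: x(0) = C1 + C2 = -4 and x'(0) = -4*C1 - 2*C2 = -3. Solving gives C1 = 11/2, C2 = -19/2.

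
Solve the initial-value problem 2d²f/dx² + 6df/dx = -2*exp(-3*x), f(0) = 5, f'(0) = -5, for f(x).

Divide through by 2: f'' + 3f' = -exp(-3*x).
Characteristic equation r² + 3r = 0 factors as (r + 3)r = 0, so r = -3, 0.
Hence f_h = C1*exp(-3*x) + C2.
Since exp(-3*x) solves the homogeneous equation (r = -3 is a root of multiplicity 1), multiply the trial by x. Try f_p = A*x*exp(-3*x). Substituting into the equation and dividing by exp(-3*x) gives A = 1/3, so f_p = x*exp(-3*x)/3.
General solution: f = C2 + C1*exp(-3*x) + x*exp(-3*x)/3.
Apply the initial conditions: f(0) = C1 + C2 = 5 and f'(0) = 1/3 - 3*C1 = -5. Solving gives C1 = 16/9, C2 = 29/9.

f = 29/9 + 16*exp(-3*x)/9 + x*exp(-3*x)/3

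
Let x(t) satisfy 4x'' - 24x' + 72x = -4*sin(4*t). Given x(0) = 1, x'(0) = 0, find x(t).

Divide through by 4: x'' - 6x' + 18x = -sin(4*t).
Characteristic equation r² - 6r + 18 = 0 has discriminant (-6)² - 4·(18) = -36 < 0, so r = 3 ± 3i.
Hence x_h = C1*cos(3*t)*exp(3*t) + C2*exp(3*t)*sin(3*t).
Try x_p = A*cos(4*t) + B*sin(4*t). Substituting and equating the coefficients of cos(4t) and sin(4t) gives A = -6/145, B = -1/290, so x_p = -6*cos(4*t)/145 - sin(4*t)/290.
General solution: x = -6*cos(4*t)/145 - sin(4*t)/290 + C1*cos(3*t)*exp(3*t) + C2*exp(3*t)*sin(3*t).
Apply the initial conditions: x(0) = -6/145 + C1 = 1 and x'(0) = -2/145 + 3*C1 + 3*C2 = 0. Solving gives C1 = 151/145, C2 = -451/435.

x = -6*cos(4*t)/145 - sin(4*t)/290 - 451*exp(3*t)*sin(3*t)/435 + 151*cos(3*t)*exp(3*t)/145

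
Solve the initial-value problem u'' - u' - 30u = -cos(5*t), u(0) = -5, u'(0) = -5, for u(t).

u = -1836*exp(6*t)/671 - 251*exp(-5*t)/110 + sin(5*t)/610 + 11*cos(5*t)/610

Characteristic equation r² - r - 30 = 0 factors as (r - 6)(r + 5) = 0, so r = 6, -5.
Hence u_h = C1*exp(6*t) + C2*exp(-5*t).
Try u_p = A*cos(5*t) + B*sin(5*t). Substituting and equating the coefficients of cos(5t) and sin(5t) gives A = 11/610, B = 1/610, so u_p = sin(5*t)/610 + 11*cos(5*t)/610.
General solution: u = sin(5*t)/610 + 11*cos(5*t)/610 + C1*exp(6*t) + C2*exp(-5*t).
Apply the initial conditions: u(0) = 11/610 + C1 + C2 = -5 and u'(0) = 1/122 - 5*C2 + 6*C1 = -5. Solving gives C1 = -1836/671, C2 = -251/110.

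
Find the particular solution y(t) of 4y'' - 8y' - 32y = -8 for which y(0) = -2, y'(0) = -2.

y = 1/4 - 13*exp(4*t)/12 - 7*exp(-2*t)/6

Divide through by 4: y'' - 2y' - 8y = -2.
Characteristic equation r² - 2r - 8 = 0 factors as (r + 2)(r - 4) = 0, so r = -2, 4.
Hence y_h = C1*exp(-2*t) + C2*exp(4*t).
For the particular solution try y_p = A0. Substituting and matching coefficients of each power of t gives A0 = 1/4, so y_p = 1/4.
General solution: y = 1/4 + C1*exp(-2*t) + C2*exp(4*t).
Apply the initial conditions: y(0) = 1/4 + C1 + C2 = -2 and y'(0) = -2*C1 + 4*C2 = -2. Solving gives C1 = -7/6, C2 = -13/12.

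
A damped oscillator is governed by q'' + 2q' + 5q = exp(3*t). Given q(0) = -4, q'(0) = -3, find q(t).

Characteristic equation r² + 2r + 5 = 0 has discriminant (2)² - 4·(5) = -16 < 0, so r = -1 ± 2i.
Hence q_h = C1*cos(2*t)*exp(-t) + C2*exp(-t)*sin(2*t).
Try q_p = A*exp(3*t). Substituting into the equation and dividing by exp(3*t) gives A = 1/20, so q_p = exp(3*t)/20.
General solution: q = exp(3*t)/20 + C1*cos(2*t)*exp(-t) + C2*exp(-t)*sin(2*t).
Apply the initial conditions: q(0) = 1/20 + C1 = -4 and q'(0) = 3/20 - C1 + 2*C2 = -3. Solving gives C1 = -81/20, C2 = -18/5.

q = exp(3*t)/20 - 81*cos(2*t)*exp(-t)/20 - 18*exp(-t)*sin(2*t)/5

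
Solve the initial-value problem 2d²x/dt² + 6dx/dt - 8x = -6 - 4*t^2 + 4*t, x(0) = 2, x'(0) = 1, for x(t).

x = 19/16 + t**2/2 + t/4 + exp(-4*t)/80 + 4*exp(t)/5

Divide through by 2: x'' + 3x' - 4x = -3 - 2*t^2 + 2*t.
Characteristic equation r² + 3r - 4 = 0 factors as (r - 1)(r + 4) = 0, so r = 1, -4.
Hence x_h = C1*exp(t) + C2*exp(-4*t).
For the particular solution try x_p = A0 + A1*t + A2*t^2. Substituting and matching coefficients of each power of t gives A0 = 19/16, A1 = 1/4, A2 = 1/2, so x_p = 19/16 + t^2/2 + t/4.
General solution: x = 19/16 + t^2/2 + t/4 + C1*exp(t) + C2*exp(-4*t).
Apply the initial conditions: x(0) = 19/16 + C1 + C2 = 2 and x'(0) = 1/4 + C1 - 4*C2 = 1. Solving gives C1 = 4/5, C2 = 1/80.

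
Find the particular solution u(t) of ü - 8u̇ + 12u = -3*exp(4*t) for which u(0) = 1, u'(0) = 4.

Characteristic equation r² - 8r + 12 = 0 factors as (r - 6)(r - 2) = 0, so r = 6, 2.
Hence u_h = C1*exp(6*t) + C2*exp(2*t).
Try u_p = A*exp(4*t). Substituting into the equation and dividing by exp(4*t) gives A = 3/4, so u_p = 3*exp(4*t)/4.
General solution: u = 3*exp(4*t)/4 + C1*exp(6*t) + C2*exp(2*t).
Apply the initial conditions: u(0) = 3/4 + C1 + C2 = 1 and u'(0) = 3 + 2*C2 + 6*C1 = 4. Solving gives C1 = 1/8, C2 = 1/8.

u = exp(2*t)/8 + exp(6*t)/8 + 3*exp(4*t)/4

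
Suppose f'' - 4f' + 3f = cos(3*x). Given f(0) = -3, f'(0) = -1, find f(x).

f = -81*exp(x)/20 - sin(3*x)/15 - cos(3*x)/30 + 13*exp(3*x)/12

Characteristic equation r² - 4r + 3 = 0 factors as (r - 1)(r - 3) = 0, so r = 1, 3.
Hence f_h = C1*exp(x) + C2*exp(3*x).
Try f_p = A*cos(3*x) + B*sin(3*x). Substituting and equating the coefficients of cos(3x) and sin(3x) gives A = -1/30, B = -1/15, so f_p = -sin(3*x)/15 - cos(3*x)/30.
General solution: f = -sin(3*x)/15 - cos(3*x)/30 + C1*exp(x) + C2*exp(3*x).
Apply the initial conditions: f(0) = -1/30 + C1 + C2 = -3 and f'(0) = -1/5 + C1 + 3*C2 = -1. Solving gives C1 = -81/20, C2 = 13/12.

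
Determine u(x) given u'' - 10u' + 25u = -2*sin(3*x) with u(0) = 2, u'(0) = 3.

Characteristic equation r² - 10r + 25 = 0 has discriminant (-10)² - 4·(25) = 0, so r = 5 is a repeated root.
Hence u_h = (C1 + C2*x)*exp(5*x).
Try u_p = A*cos(3*x) + B*sin(3*x). Substituting and equating the coefficients of cos(3x) and sin(3x) gives A = -15/289, B = -8/289, so u_p = -15*cos(3*x)/289 - 8*sin(3*x)/289.
General solution: u = -15*cos(3*x)/289 - 8*sin(3*x)/289 + C1*exp(5*x) + C2*x*exp(5*x).
Apply the initial conditions: u(0) = -15/289 + C1 = 2 and u'(0) = -24/289 + C2 + 5*C1 = 3. Solving gives C1 = 593/289, C2 = -122/17.

u = -15*cos(3*x)/289 - 8*sin(3*x)/289 + 593*exp(5*x)/289 - 122*x*exp(5*x)/17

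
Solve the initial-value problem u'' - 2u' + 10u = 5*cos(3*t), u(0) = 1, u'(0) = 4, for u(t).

Characteristic equation r² - 2r + 10 = 0 has discriminant (-2)² - 4·(10) = -36 < 0, so r = 1 ± 3i.
Hence u_h = C1*cos(3*t)*exp(t) + C2*exp(t)*sin(3*t).
Try u_p = A*cos(3*t) + B*sin(3*t). Substituting and equating the coefficients of cos(3t) and sin(3t) gives A = 5/37, B = -30/37, so u_p = -30*sin(3*t)/37 + 5*cos(3*t)/37.
General solution: u = -30*sin(3*t)/37 + 5*cos(3*t)/37 + C1*cos(3*t)*exp(t) + C2*exp(t)*sin(3*t).
Apply the initial conditions: u(0) = 5/37 + C1 = 1 and u'(0) = -90/37 + C1 + 3*C2 = 4. Solving gives C1 = 32/37, C2 = 206/111.

u = -30*sin(3*t)/37 + 5*cos(3*t)/37 + 32*cos(3*t)*exp(t)/37 + 206*exp(t)*sin(3*t)/111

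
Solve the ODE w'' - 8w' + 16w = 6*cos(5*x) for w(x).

w = -240*sin(5*x)/1681 - 54*cos(5*x)/1681 + C1*exp(4*x) + C2*x*exp(4*x)

Characteristic equation r² - 8r + 16 = 0 has discriminant (-8)² - 4·(16) = 0, so r = 4 is a repeated root.
Hence w_h = (C1 + C2*x)*exp(4*x).
Try w_p = A*cos(5*x) + B*sin(5*x). Substituting and equating the coefficients of cos(5x) and sin(5x) gives A = -54/1681, B = -240/1681, so w_p = -240*sin(5*x)/1681 - 54*cos(5*x)/1681.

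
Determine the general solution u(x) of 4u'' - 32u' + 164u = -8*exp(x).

Divide through by 4: u'' - 8u' + 41u = -2*exp(x).
Characteristic equation r² - 8r + 41 = 0 has discriminant (-8)² - 4·(41) = -100 < 0, so r = 4 ± 5i.
Hence u_h = C1*cos(5*x)*exp(4*x) + C2*exp(4*x)*sin(5*x).
Try u_p = A*exp(x). Substituting into the equation and dividing by exp(x) gives A = -1/17, so u_p = -exp(x)/17.

u = -exp(x)/17 + C1*cos(5*x)*exp(4*x) + C2*exp(4*x)*sin(5*x)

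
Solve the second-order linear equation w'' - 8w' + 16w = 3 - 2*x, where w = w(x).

Characteristic equation r² - 8r + 16 = 0 has discriminant (-8)² - 4·(16) = 0, so r = 4 is a repeated root.
Hence w_h = (C1 + C2*x)*exp(4*x).
For the particular solution try w_p = A0 + A1*x. Substituting and matching coefficients of each power of x gives A0 = 1/8, A1 = -1/8, so w_p = 1/8 - x/8.

w = 1/8 - x/8 + C1*exp(4*x) + C2*x*exp(4*x)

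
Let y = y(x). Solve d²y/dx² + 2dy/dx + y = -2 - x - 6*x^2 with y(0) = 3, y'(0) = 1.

Characteristic equation r² + 2r + 1 = 0 has discriminant (2)² - 4·(1) = 0, so r = -1 is a repeated root.
Hence y_h = (C1 + C2*x)*exp(-x).
For the particular solution try y_p = A0 + A1*x + A2*x^2. Substituting and matching coefficients of each power of x gives A0 = -36, A1 = 23, A2 = -6, so y_p = -36 - 6*x^2 + 23*x.
General solution: y = -36 - 6*x^2 + 23*x + C1*exp(-x) + C2*x*exp(-x).
Apply the initial conditions: y(0) = -36 + C1 = 3 and y'(0) = 23 + C2 - C1 = 1. Solving gives C1 = 39, C2 = 17.

y = -36 - 6*x**2 + 23*x + 39*exp(-x) + 17*x*exp(-x)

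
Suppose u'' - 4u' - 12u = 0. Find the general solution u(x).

Characteristic equation r² - 4r - 12 = 0 factors as (r + 2)(r - 6) = 0, so r = -2, 6.
Hence u_h = C1*exp(-2*x) + C2*exp(6*x).

u = C1*exp(-2*x) + C2*exp(6*x)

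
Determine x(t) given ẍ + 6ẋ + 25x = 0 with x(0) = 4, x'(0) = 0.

x = 3*exp(-3*t)*sin(4*t) + 4*cos(4*t)*exp(-3*t)

Characteristic equation r² + 6r + 25 = 0 has discriminant (6)² - 4·(25) = -64 < 0, so r = -3 ± 4i.
Hence x_h = C1*cos(4*t)*exp(-3*t) + C2*exp(-3*t)*sin(4*t).
Apply the initial conditions: x(0) = C1 = 4 and x'(0) = -3*C1 + 4*C2 = 0. Solving gives C1 = 4, C2 = 3.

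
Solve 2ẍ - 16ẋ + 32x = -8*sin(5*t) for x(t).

x = -160*cos(5*t)/1681 + 36*sin(5*t)/1681 + C1*exp(4*t) + C2*t*exp(4*t)

Divide through by 2: x'' - 8x' + 16x = -4*sin(5*t).
Characteristic equation r² - 8r + 16 = 0 has discriminant (-8)² - 4·(16) = 0, so r = 4 is a repeated root.
Hence x_h = (C1 + C2*t)*exp(4*t).
Try x_p = A*cos(5*t) + B*sin(5*t). Substituting and equating the coefficients of cos(5t) and sin(5t) gives A = -160/1681, B = 36/1681, so x_p = -160*cos(5*t)/1681 + 36*sin(5*t)/1681.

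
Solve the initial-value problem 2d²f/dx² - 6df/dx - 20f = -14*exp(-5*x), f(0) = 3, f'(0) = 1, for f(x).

f = -7*exp(-5*x)/30 + 7*exp(-2*x)/3 + 9*exp(5*x)/10

Divide through by 2: f'' - 3f' - 10f = -7*exp(-5*x).
Characteristic equation r² - 3r - 10 = 0 factors as (r - 5)(r + 2) = 0, so r = 5, -2.
Hence f_h = C1*exp(5*x) + C2*exp(-2*x).
Try f_p = A*exp(-5*x). Substituting into the equation and dividing by exp(-5*x) gives A = -7/30, so f_p = -7*exp(-5*x)/30.
General solution: f = -7*exp(-5*x)/30 + C1*exp(5*x) + C2*exp(-2*x).
Apply the initial conditions: f(0) = -7/30 + C1 + C2 = 3 and f'(0) = 7/6 - 2*C2 + 5*C1 = 1. Solving gives C1 = 9/10, C2 = 7/3.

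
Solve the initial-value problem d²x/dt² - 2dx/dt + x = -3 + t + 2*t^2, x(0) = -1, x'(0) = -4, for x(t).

Characteristic equation r² - 2r + 1 = 0 has discriminant (-2)² - 4·(1) = 0, so r = 1 is a repeated root.
Hence x_h = (C1 + C2*t)*exp(t).
For the particular solution try x_p = A0 + A1*t + A2*t^2. Substituting and matching coefficients of each power of t gives A0 = 11, A1 = 9, A2 = 2, so x_p = 11 + 2*t^2 + 9*t.
General solution: x = 11 + 2*t^2 + 9*t + C1*exp(t) + C2*t*exp(t).
Apply the initial conditions: x(0) = 11 + C1 = -1 and x'(0) = 9 + C1 + C2 = -4. Solving gives C1 = -12, C2 = -1.

x = 11 - 12*exp(t) + 2*t**2 + 9*t - t*exp(t)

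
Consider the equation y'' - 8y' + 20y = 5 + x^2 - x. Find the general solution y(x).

Characteristic equation r² - 8r + 20 = 0 has discriminant (-8)² - 4·(20) = -16 < 0, so r = 4 ± 2i.
Hence y_h = C1*cos(2*x)*exp(4*x) + C2*exp(4*x)*sin(2*x).
For the particular solution try y_p = A0 + A1*x + A2*x^2. Substituting and matching coefficients of each power of x gives A0 = 241/1000, A1 = -1/100, A2 = 1/20, so y_p = 241/1000 - x/100 + x^2/20.

y = 241/1000 - x/100 + x**2/20 + C1*cos(2*x)*exp(4*x) + C2*exp(4*x)*sin(2*x)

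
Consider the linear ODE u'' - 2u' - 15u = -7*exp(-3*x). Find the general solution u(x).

u = C1*exp(-3*x) + C2*exp(5*x) + 7*x*exp(-3*x)/8

Characteristic equation r² - 2r - 15 = 0 factors as (r + 3)(r - 5) = 0, so r = -3, 5.
Hence u_h = C1*exp(-3*x) + C2*exp(5*x).
Since exp(-3*x) solves the homogeneous equation (r = -3 is a root of multiplicity 1), multiply the trial by x. Try u_p = A*x*exp(-3*x). Substituting into the equation and dividing by exp(-3*x) gives A = 7/8, so u_p = 7*x*exp(-3*x)/8.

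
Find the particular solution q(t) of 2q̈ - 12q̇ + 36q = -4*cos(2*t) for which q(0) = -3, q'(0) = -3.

q = -7*cos(2*t)/85 + 6*sin(2*t)/85 - 248*cos(3*t)*exp(3*t)/85 + 159*exp(3*t)*sin(3*t)/85

Divide through by 2: q'' - 6q' + 18q = -2*cos(2*t).
Characteristic equation r² - 6r + 18 = 0 has discriminant (-6)² - 4·(18) = -36 < 0, so r = 3 ± 3i.
Hence q_h = C1*cos(3*t)*exp(3*t) + C2*exp(3*t)*sin(3*t).
Try q_p = A*cos(2*t) + B*sin(2*t). Substituting and equating the coefficients of cos(2t) and sin(2t) gives A = -7/85, B = 6/85, so q_p = -7*cos(2*t)/85 + 6*sin(2*t)/85.
General solution: q = -7*cos(2*t)/85 + 6*sin(2*t)/85 + C1*cos(3*t)*exp(3*t) + C2*exp(3*t)*sin(3*t).
Apply the initial conditions: q(0) = -7/85 + C1 = -3 and q'(0) = 12/85 + 3*C1 + 3*C2 = -3. Solving gives C1 = -248/85, C2 = 159/85.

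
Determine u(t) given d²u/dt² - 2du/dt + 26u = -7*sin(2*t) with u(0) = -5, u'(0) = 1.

u = -77*sin(2*t)/250 - 7*cos(2*t)/125 - 618*cos(5*t)*exp(t)/125 + 164*exp(t)*sin(5*t)/125

Characteristic equation r² - 2r + 26 = 0 has discriminant (-2)² - 4·(26) = -100 < 0, so r = 1 ± 5i.
Hence u_h = C1*cos(5*t)*exp(t) + C2*exp(t)*sin(5*t).
Try u_p = A*cos(2*t) + B*sin(2*t). Substituting and equating the coefficients of cos(2t) and sin(2t) gives A = -7/125, B = -77/250, so u_p = -77*sin(2*t)/250 - 7*cos(2*t)/125.
General solution: u = -77*sin(2*t)/250 - 7*cos(2*t)/125 + C1*cos(5*t)*exp(t) + C2*exp(t)*sin(5*t).
Apply the initial conditions: u(0) = -7/125 + C1 = -5 and u'(0) = -77/125 + C1 + 5*C2 = 1. Solving gives C1 = -618/125, C2 = 164/125.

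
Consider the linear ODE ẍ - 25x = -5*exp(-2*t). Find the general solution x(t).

x = 5*exp(-2*t)/21 + C1*exp(-5*t) + C2*exp(5*t)

Characteristic equation r² - 25 = 0 factors as (r + 5)(r - 5) = 0, so r = -5, 5.
Hence x_h = C1*exp(-5*t) + C2*exp(5*t).
Try x_p = A*exp(-2*t). Substituting into the equation and dividing by exp(-2*t) gives A = 5/21, so x_p = 5*exp(-2*t)/21.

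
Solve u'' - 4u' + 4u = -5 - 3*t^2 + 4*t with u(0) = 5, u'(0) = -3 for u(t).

u = -11/8 - 3*t**2/4 - t/2 + 51*exp(2*t)/8 - 61*t*exp(2*t)/4

Characteristic equation r² - 4r + 4 = 0 has discriminant (-4)² - 4·(4) = 0, so r = 2 is a repeated root.
Hence u_h = (C1 + C2*t)*exp(2*t).
For the particular solution try u_p = A0 + A1*t + A2*t^2. Substituting and matching coefficients of each power of t gives A0 = -11/8, A1 = -1/2, A2 = -3/4, so u_p = -11/8 - 3*t^2/4 - t/2.
General solution: u = -11/8 - 3*t^2/4 - t/2 + C1*exp(2*t) + C2*t*exp(2*t).
Apply the initial conditions: u(0) = -11/8 + C1 = 5 and u'(0) = -1/2 + C2 + 2*C1 = -3. Solving gives C1 = 51/8, C2 = -61/4.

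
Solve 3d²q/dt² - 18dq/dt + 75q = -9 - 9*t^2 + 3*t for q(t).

q = -1791/15625 - 11*t/625 - 3*t**2/25 + C1*cos(4*t)*exp(3*t) + C2*exp(3*t)*sin(4*t)

Divide through by 3: q'' - 6q' + 25q = -3 + t - 3*t^2.
Characteristic equation r² - 6r + 25 = 0 has discriminant (-6)² - 4·(25) = -64 < 0, so r = 3 ± 4i.
Hence q_h = C1*cos(4*t)*exp(3*t) + C2*exp(3*t)*sin(4*t).
For the particular solution try q_p = A0 + A1*t + A2*t^2. Substituting and matching coefficients of each power of t gives A0 = -1791/15625, A1 = -11/625, A2 = -3/25, so q_p = -1791/15625 - 11*t/625 - 3*t^2/25.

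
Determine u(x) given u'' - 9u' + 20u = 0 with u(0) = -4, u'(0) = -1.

Characteristic equation r² - 9r + 20 = 0 factors as (r - 5)(r - 4) = 0, so r = 5, 4.
Hence u_h = C1*exp(5*x) + C2*exp(4*x).
Apply the initial conditions: u(0) = C1 + C2 = -4 and u'(0) = 4*C2 + 5*C1 = -1. Solving gives C1 = 15, C2 = -19.

u = -19*exp(4*x) + 15*exp(5*x)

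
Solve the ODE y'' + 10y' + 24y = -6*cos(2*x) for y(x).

Characteristic equation r² + 10r + 24 = 0 factors as (r + 6)(r + 4) = 0, so r = -6, -4.
Hence y_h = C1*exp(-6*x) + C2*exp(-4*x).
Try y_p = A*cos(2*x) + B*sin(2*x). Substituting and equating the coefficients of cos(2x) and sin(2x) gives A = -3/20, B = -3/20, so y_p = -3*cos(2*x)/20 - 3*sin(2*x)/20.

y = -3*cos(2*x)/20 - 3*sin(2*x)/20 + C1*exp(-6*x) + C2*exp(-4*x)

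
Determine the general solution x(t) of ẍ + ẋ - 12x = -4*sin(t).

Characteristic equation r² + r - 12 = 0 factors as (r + 4)(r - 3) = 0, so r = -4, 3.
Hence x_h = C1*exp(-4*t) + C2*exp(3*t).
Try x_p = A*cos(t) + B*sin(t). Substituting and equating the coefficients of cos(t) and sin(t) gives A = 2/85, B = 26/85, so x_p = 2*cos(t)/85 + 26*sin(t)/85.

x = 2*cos(t)/85 + 26*sin(t)/85 + C1*exp(-4*t) + C2*exp(3*t)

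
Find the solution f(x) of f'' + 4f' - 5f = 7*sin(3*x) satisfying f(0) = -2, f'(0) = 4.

f = -75*exp(-5*x)/68 - 49*sin(3*x)/170 - 21*cos(3*x)/85 - 13*exp(x)/20

Characteristic equation r² + 4r - 5 = 0 factors as (r - 1)(r + 5) = 0, so r = 1, -5.
Hence f_h = C1*exp(x) + C2*exp(-5*x).
Try f_p = A*cos(3*x) + B*sin(3*x). Substituting and equating the coefficients of cos(3x) and sin(3x) gives A = -21/85, B = -49/170, so f_p = -49*sin(3*x)/170 - 21*cos(3*x)/85.
General solution: f = -49*sin(3*x)/170 - 21*cos(3*x)/85 + C1*exp(x) + C2*exp(-5*x).
Apply the initial conditions: f(0) = -21/85 + C1 + C2 = -2 and f'(0) = -147/170 + C1 - 5*C2 = 4. Solving gives C1 = -13/20, C2 = -75/68.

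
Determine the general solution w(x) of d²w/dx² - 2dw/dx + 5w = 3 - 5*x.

Characteristic equation r² - 2r + 5 = 0 has discriminant (-2)² - 4·(5) = -16 < 0, so r = 1 ± 2i.
Hence w_h = C1*cos(2*x)*exp(x) + C2*exp(x)*sin(2*x).
For the particular solution try w_p = A0 + A1*x. Substituting and matching coefficients of each power of x gives A0 = 1/5, A1 = -1, so w_p = 1/5 - x.

w = 1/5 - x + C1*cos(2*x)*exp(x) + C2*exp(x)*sin(2*x)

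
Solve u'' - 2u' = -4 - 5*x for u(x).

u = C2 + 5*x**2/4 + 13*x/4 + C1*exp(2*x)

Characteristic equation r² - 2r = 0 factors as (r - 2)r = 0, so r = 2, 0.
Hence u_h = C1*exp(2*x) + C2.
Since 0 is a characteristic root (multiplicity 1), multiply the polynomial trial by x: try u_p = x*(A0 + A1*x). Substituting and matching coefficients of each power of x gives A0 = 13/4, A1 = 5/4, so u_p = 5*x^2/4 + 13*x/4.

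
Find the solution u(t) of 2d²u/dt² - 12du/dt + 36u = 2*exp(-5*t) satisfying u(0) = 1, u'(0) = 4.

u = exp(-5*t)/73 + 27*exp(3*t)*sin(3*t)/73 + 72*cos(3*t)*exp(3*t)/73

Divide through by 2: u'' - 6u' + 18u = exp(-5*t).
Characteristic equation r² - 6r + 18 = 0 has discriminant (-6)² - 4·(18) = -36 < 0, so r = 3 ± 3i.
Hence u_h = C1*cos(3*t)*exp(3*t) + C2*exp(3*t)*sin(3*t).
Try u_p = A*exp(-5*t). Substituting into the equation and dividing by exp(-5*t) gives A = 1/73, so u_p = exp(-5*t)/73.
General solution: u = exp(-5*t)/73 + C1*cos(3*t)*exp(3*t) + C2*exp(3*t)*sin(3*t).
Apply the initial conditions: u(0) = 1/73 + C1 = 1 and u'(0) = -5/73 + 3*C1 + 3*C2 = 4. Solving gives C1 = 72/73, C2 = 27/73.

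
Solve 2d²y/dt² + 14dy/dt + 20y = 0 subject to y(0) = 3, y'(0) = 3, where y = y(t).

y = -3*exp(-5*t) + 6*exp(-2*t)

Divide through by 2: y'' + 7y' + 10y = 0.
Characteristic equation r² + 7r + 10 = 0 factors as (r + 5)(r + 2) = 0, so r = -5, -2.
Hence y_h = C1*exp(-5*t) + C2*exp(-2*t).
Apply the initial conditions: y(0) = C1 + C2 = 3 and y'(0) = -5*C1 - 2*C2 = 3. Solving gives C1 = -3, C2 = 6.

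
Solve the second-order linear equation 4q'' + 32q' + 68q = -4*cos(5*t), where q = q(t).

q = -5*sin(5*t)/208 + cos(5*t)/208 + C1*cos(t)*exp(-4*t) + C2*exp(-4*t)*sin(t)

Divide through by 4: q'' + 8q' + 17q = -cos(5*t).
Characteristic equation r² + 8r + 17 = 0 has discriminant (8)² - 4·(17) = -4 < 0, so r = -4 ± i.
Hence q_h = C1*cos(t)*exp(-4*t) + C2*exp(-4*t)*sin(t).
Try q_p = A*cos(5*t) + B*sin(5*t). Substituting and equating the coefficients of cos(5t) and sin(5t) gives A = 1/208, B = -5/208, so q_p = -5*sin(5*t)/208 + cos(5*t)/208.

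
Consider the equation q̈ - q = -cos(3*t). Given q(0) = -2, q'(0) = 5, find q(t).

q = -71*exp(-t)/20 + cos(3*t)/10 + 29*exp(t)/20

Characteristic equation r² - 1 = 0 factors as (r + 1)(r - 1) = 0, so r = -1, 1.
Hence q_h = C1*exp(-t) + C2*exp(t).
Try q_p = A*cos(3*t) + B*sin(3*t). Substituting and equating the coefficients of cos(3t) and sin(3t) gives A = 1/10, B = 0, so q_p = cos(3*t)/10.
General solution: q = cos(3*t)/10 + C1*exp(-t) + C2*exp(t).
Apply the initial conditions: q(0) = 1/10 + C1 + C2 = -2 and q'(0) = C2 - C1 = 5. Solving gives C1 = -71/20, C2 = 29/20.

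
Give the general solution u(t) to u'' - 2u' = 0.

Characteristic equation r² - 2r = 0 factors as (r - 2)r = 0, so r = 2, 0.
Hence u_h = C1*exp(2*t) + C2.

u = C2 + C1*exp(2*t)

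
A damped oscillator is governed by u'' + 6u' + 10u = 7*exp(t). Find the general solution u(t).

Characteristic equation r² + 6r + 10 = 0 has discriminant (6)² - 4·(10) = -4 < 0, so r = -3 ± i.
Hence u_h = C1*cos(t)*exp(-3*t) + C2*exp(-3*t)*sin(t).
Try u_p = A*exp(t). Substituting into the equation and dividing by exp(t) gives A = 7/17, so u_p = 7*exp(t)/17.

u = 7*exp(t)/17 + C1*cos(t)*exp(-3*t) + C2*exp(-3*t)*sin(t)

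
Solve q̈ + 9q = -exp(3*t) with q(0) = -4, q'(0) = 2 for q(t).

q = -71*cos(3*t)/18 - exp(3*t)/18 + 13*sin(3*t)/18

Characteristic equation r² + 9 = 0 has discriminant (0)² - 4·(9) = -36 < 0, so r = ± 3i.
Hence q_h = C1*cos(3*t) + C2*sin(3*t).
Try q_p = A*exp(3*t). Substituting into the equation and dividing by exp(3*t) gives A = -1/18, so q_p = -exp(3*t)/18.
General solution: q = -exp(3*t)/18 + C1*cos(3*t) + C2*sin(3*t).
Apply the initial conditions: q(0) = -1/18 + C1 = -4 and q'(0) = -1/6 + 3*C2 = 2. Solving gives C1 = -71/18, C2 = 13/18.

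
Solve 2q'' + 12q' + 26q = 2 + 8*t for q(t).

Divide through by 2: q'' + 6q' + 13q = 1 + 4*t.
Characteristic equation r² + 6r + 13 = 0 has discriminant (6)² - 4·(13) = -16 < 0, so r = -3 ± 2i.
Hence q_h = C1*cos(2*t)*exp(-3*t) + C2*exp(-3*t)*sin(2*t).
For the particular solution try q_p = A0 + A1*t. Substituting and matching coefficients of each power of t gives A0 = -11/169, A1 = 4/13, so q_p = -11/169 + 4*t/13.

q = -11/169 + 4*t/13 + C1*cos(2*t)*exp(-3*t) + C2*exp(-3*t)*sin(2*t)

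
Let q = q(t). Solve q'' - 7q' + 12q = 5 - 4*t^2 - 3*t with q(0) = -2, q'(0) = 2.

Characteristic equation r² - 7r + 12 = 0 factors as (r - 3)(r - 4) = 0, so r = 3, 4.
Hence q_h = C1*exp(3*t) + C2*exp(4*t).
For the particular solution try q_p = A0 + A1*t + A2*t^2. Substituting and matching coefficients of each power of t gives A0 = 43/432, A1 = -23/36, A2 = -1/3, so q_p = 43/432 - 23*t/36 - t^2/3.
General solution: q = 43/432 - 23*t/36 - t^2/3 + C1*exp(3*t) + C2*exp(4*t).
Apply the initial conditions: q(0) = 43/432 + C1 + C2 = -2 and q'(0) = -23/36 + 3*C1 + 4*C2 = 2. Solving gives C1 = -298/27, C2 = 143/16.

q = 43/432 - 298*exp(3*t)/27 - 23*t/36 - t**2/3 + 143*exp(4*t)/16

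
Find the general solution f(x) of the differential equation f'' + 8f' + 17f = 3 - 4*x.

Characteristic equation r² + 8r + 17 = 0 has discriminant (8)² - 4·(17) = -4 < 0, so r = -4 ± i.
Hence f_h = C1*cos(x)*exp(-4*x) + C2*exp(-4*x)*sin(x).
For the particular solution try f_p = A0 + A1*x. Substituting and matching coefficients of each power of x gives A0 = 83/289, A1 = -4/17, so f_p = 83/289 - 4*x/17.

f = 83/289 - 4*x/17 + C1*cos(x)*exp(-4*x) + C2*exp(-4*x)*sin(x)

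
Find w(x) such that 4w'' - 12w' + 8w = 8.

w = 1 + C1*exp(2*x) + C2*exp(x)

Divide through by 4: w'' - 3w' + 2w = 2.
Characteristic equation r² - 3r + 2 = 0 factors as (r - 2)(r - 1) = 0, so r = 2, 1.
Hence w_h = C1*exp(2*x) + C2*exp(x).
For the particular solution try w_p = A0. Substituting and matching coefficients of each power of x gives A0 = 1, so w_p = 1.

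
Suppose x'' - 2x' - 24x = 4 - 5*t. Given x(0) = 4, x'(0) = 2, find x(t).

x = -53/288 + 5*t/24 + 373*exp(-4*t)/160 + 667*exp(6*t)/360

Characteristic equation r² - 2r - 24 = 0 factors as (r - 6)(r + 4) = 0, so r = 6, -4.
Hence x_h = C1*exp(6*t) + C2*exp(-4*t).
For the particular solution try x_p = A0 + A1*t. Substituting and matching coefficients of each power of t gives A0 = -53/288, A1 = 5/24, so x_p = -53/288 + 5*t/24.
General solution: x = -53/288 + 5*t/24 + C1*exp(6*t) + C2*exp(-4*t).
Apply the initial conditions: x(0) = -53/288 + C1 + C2 = 4 and x'(0) = 5/24 - 4*C2 + 6*C1 = 2. Solving gives C1 = 667/360, C2 = 373/160.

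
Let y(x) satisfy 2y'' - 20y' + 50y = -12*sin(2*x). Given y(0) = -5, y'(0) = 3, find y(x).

y = -4085*exp(5*x)/841 - 126*sin(2*x)/841 - 120*cos(2*x)/841 + 800*x*exp(5*x)/29

Divide through by 2: y'' - 10y' + 25y = -6*sin(2*x).
Characteristic equation r² - 10r + 25 = 0 has discriminant (-10)² - 4·(25) = 0, so r = 5 is a repeated root.
Hence y_h = (C1 + C2*x)*exp(5*x).
Try y_p = A*cos(2*x) + B*sin(2*x). Substituting and equating the coefficients of cos(2x) and sin(2x) gives A = -120/841, B = -126/841, so y_p = -126*sin(2*x)/841 - 120*cos(2*x)/841.
General solution: y = -126*sin(2*x)/841 - 120*cos(2*x)/841 + C1*exp(5*x) + C2*x*exp(5*x).
Apply the initial conditions: y(0) = -120/841 + C1 = -5 and y'(0) = -252/841 + C2 + 5*C1 = 3. Solving gives C1 = -4085/841, C2 = 800/29.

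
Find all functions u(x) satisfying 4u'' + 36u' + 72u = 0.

u = C1*exp(-6*x) + C2*exp(-3*x)

Divide through by 4: u'' + 9u' + 18u = 0.
Characteristic equation r² + 9r + 18 = 0 factors as (r + 6)(r + 3) = 0, so r = -6, -3.
Hence u_h = C1*exp(-6*x) + C2*exp(-3*x).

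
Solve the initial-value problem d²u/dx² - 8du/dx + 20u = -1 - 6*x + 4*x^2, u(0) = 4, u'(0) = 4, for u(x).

u = -63/500 - 7*x/50 + x**2/5 - 3091*exp(4*x)*sin(2*x)/500 + 2063*cos(2*x)*exp(4*x)/500

Characteristic equation r² - 8r + 20 = 0 has discriminant (-8)² - 4·(20) = -16 < 0, so r = 4 ± 2i.
Hence u_h = C1*cos(2*x)*exp(4*x) + C2*exp(4*x)*sin(2*x).
For the particular solution try u_p = A0 + A1*x + A2*x^2. Substituting and matching coefficients of each power of x gives A0 = -63/500, A1 = -7/50, A2 = 1/5, so u_p = -63/500 - 7*x/50 + x^2/5.
General solution: u = -63/500 - 7*x/50 + x^2/5 + C1*cos(2*x)*exp(4*x) + C2*exp(4*x)*sin(2*x).
Apply the initial conditions: u(0) = -63/500 + C1 = 4 and u'(0) = -7/50 + 2*C2 + 4*C1 = 4. Solving gives C1 = 2063/500, C2 = -3091/500.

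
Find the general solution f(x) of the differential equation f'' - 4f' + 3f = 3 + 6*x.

f = 11/3 + 2*x + C1*exp(3*x) + C2*exp(x)

Characteristic equation r² - 4r + 3 = 0 factors as (r - 3)(r - 1) = 0, so r = 3, 1.
Hence f_h = C1*exp(3*x) + C2*exp(x).
For the particular solution try f_p = A0 + A1*x. Substituting and matching coefficients of each power of x gives A0 = 11/3, A1 = 2, so f_p = 11/3 + 2*x.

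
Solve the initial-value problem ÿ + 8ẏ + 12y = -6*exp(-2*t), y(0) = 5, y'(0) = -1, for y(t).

Characteristic equation r² + 8r + 12 = 0 factors as (r + 2)(r + 6) = 0, so r = -2, -6.
Hence y_h = C1*exp(-2*t) + C2*exp(-6*t).
Since exp(-2*t) solves the homogeneous equation (r = -2 is a root of multiplicity 1), multiply the trial by t. Try y_p = A*t*exp(-2*t). Substituting into the equation and dividing by exp(-2*t) gives A = -3/2, so y_p = -3*t*exp(-2*t)/2.
General solution: y = C1*exp(-2*t) + C2*exp(-6*t) - 3*t*exp(-2*t)/2.
Apply the initial conditions: y(0) = C1 + C2 = 5 and y'(0) = -3/2 - 6*C2 - 2*C1 = -1. Solving gives C1 = 61/8, C2 = -21/8.

y = -21*exp(-6*t)/8 + 61*exp(-2*t)/8 - 3*t*exp(-2*t)/2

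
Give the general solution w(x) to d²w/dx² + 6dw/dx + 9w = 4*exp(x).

Characteristic equation r² + 6r + 9 = 0 has discriminant (6)² - 4·(9) = 0, so r = -3 is a repeated root.
Hence w_h = (C1 + C2*x)*exp(-3*x).
Try w_p = A*exp(x). Substituting into the equation and dividing by exp(x) gives A = 1/4, so w_p = exp(x)/4.

w = exp(x)/4 + C1*exp(-3*x) + C2*x*exp(-3*x)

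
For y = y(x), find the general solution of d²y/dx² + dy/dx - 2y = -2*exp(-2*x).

Characteristic equation r² + r - 2 = 0 factors as (r - 1)(r + 2) = 0, so r = 1, -2.
Hence y_h = C1*exp(x) + C2*exp(-2*x).
Since exp(-2*x) solves the homogeneous equation (r = -2 is a root of multiplicity 1), multiply the trial by x. Try y_p = A*x*exp(-2*x). Substituting into the equation and dividing by exp(-2*x) gives A = 2/3, so y_p = 2*x*exp(-2*x)/3.

y = C1*exp(x) + C2*exp(-2*x) + 2*x*exp(-2*x)/3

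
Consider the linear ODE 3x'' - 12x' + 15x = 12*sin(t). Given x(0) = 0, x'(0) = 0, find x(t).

x = cos(t)/2 + sin(t)/2 + exp(2*t)*sin(t)/2 - cos(t)*exp(2*t)/2

Divide through by 3: x'' - 4x' + 5x = 4*sin(t).
Characteristic equation r² - 4r + 5 = 0 has discriminant (-4)² - 4·(5) = -4 < 0, so r = 2 ± i.
Hence x_h = C1*cos(t)*exp(2*t) + C2*exp(2*t)*sin(t).
Try x_p = A*cos(t) + B*sin(t). Substituting and equating the coefficients of cos(t) and sin(t) gives A = 1/2, B = 1/2, so x_p = cos(t)/2 + sin(t)/2.
General solution: x = cos(t)/2 + sin(t)/2 + C1*cos(t)*exp(2*t) + C2*exp(2*t)*sin(t).
Apply the initial conditions: x(0) = 1/2 + C1 = 0 and x'(0) = 1/2 + C2 + 2*C1 = 0. Solving gives C1 = -1/2, C2 = 1/2.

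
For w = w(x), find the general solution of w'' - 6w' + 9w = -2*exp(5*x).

Characteristic equation r² - 6r + 9 = 0 has discriminant (-6)² - 4·(9) = 0, so r = 3 is a repeated root.
Hence w_h = (C1 + C2*x)*exp(3*x).
Try w_p = A*exp(5*x). Substituting into the equation and dividing by exp(5*x) gives A = -1/2, so w_p = -exp(5*x)/2.

w = -exp(5*x)/2 + C1*exp(3*x) + C2*x*exp(3*x)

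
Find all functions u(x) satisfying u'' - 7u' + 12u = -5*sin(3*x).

u = -7*cos(3*x)/30 - sin(3*x)/30 + C1*exp(4*x) + C2*exp(3*x)

Characteristic equation r² - 7r + 12 = 0 factors as (r - 4)(r - 3) = 0, so r = 4, 3.
Hence u_h = C1*exp(4*x) + C2*exp(3*x).
Try u_p = A*cos(3*x) + B*sin(3*x). Substituting and equating the coefficients of cos(3x) and sin(3x) gives A = -7/30, B = -1/30, so u_p = -7*cos(3*x)/30 - sin(3*x)/30.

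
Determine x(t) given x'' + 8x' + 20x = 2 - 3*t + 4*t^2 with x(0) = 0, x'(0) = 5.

Characteristic equation r² + 8r + 20 = 0 has discriminant (8)² - 4·(20) = -16 < 0, so r = -4 ± 2i.
Hence x_h = C1*cos(2*t)*exp(-4*t) + C2*exp(-4*t)*sin(2*t).
For the particular solution try x_p = A0 + A1*t + A2*t^2. Substituting and matching coefficients of each power of t gives A0 = 51/250, A1 = -31/100, A2 = 1/5, so x_p = 51/250 - 31*t/100 + t^2/5.
General solution: x = 51/250 - 31*t/100 + t^2/5 + C1*cos(2*t)*exp(-4*t) + C2*exp(-4*t)*sin(2*t).
Apply the initial conditions: x(0) = 51/250 + C1 = 0 and x'(0) = -31/100 - 4*C1 + 2*C2 = 5. Solving gives C1 = -51/250, C2 = 2247/1000.

x = 51/250 - 31*t/100 + t**2/5 - 51*cos(2*t)*exp(-4*t)/250 + 2247*exp(-4*t)*sin(2*t)/1000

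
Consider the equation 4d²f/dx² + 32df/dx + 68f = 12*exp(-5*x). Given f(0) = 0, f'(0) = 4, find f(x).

Divide through by 4: f'' + 8f' + 17f = 3*exp(-5*x).
Characteristic equation r² + 8r + 17 = 0 has discriminant (8)² - 4·(17) = -4 < 0, so r = -4 ± i.
Hence f_h = C1*cos(x)*exp(-4*x) + C2*exp(-4*x)*sin(x).
Try f_p = A*exp(-5*x). Substituting into the equation and dividing by exp(-5*x) gives A = 3/2, so f_p = 3*exp(-5*x)/2.
General solution: f = 3*exp(-5*x)/2 + C1*cos(x)*exp(-4*x) + C2*exp(-4*x)*sin(x).
Apply the initial conditions: f(0) = 3/2 + C1 = 0 and f'(0) = -15/2 + C2 - 4*C1 = 4. Solving gives C1 = -3/2, C2 = 11/2.

f = 3*exp(-5*x)/2 - 3*cos(x)*exp(-4*x)/2 + 11*exp(-4*x)*sin(x)/2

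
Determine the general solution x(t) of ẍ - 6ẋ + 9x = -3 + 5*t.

Characteristic equation r² - 6r + 9 = 0 has discriminant (-6)² - 4·(9) = 0, so r = 3 is a repeated root.
Hence x_h = (C1 + C2*t)*exp(3*t).
For the particular solution try x_p = A0 + A1*t. Substituting and matching coefficients of each power of t gives A0 = 1/27, A1 = 5/9, so x_p = 1/27 + 5*t/9.

x = 1/27 + 5*t/9 + C1*exp(3*t) + C2*t*exp(3*t)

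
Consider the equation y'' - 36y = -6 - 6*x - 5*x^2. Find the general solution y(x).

Characteristic equation r² - 36 = 0 factors as (r - 6)(r + 6) = 0, so r = 6, -6.
Hence y_h = C1*exp(6*x) + C2*exp(-6*x).
For the particular solution try y_p = A0 + A1*x + A2*x^2. Substituting and matching coefficients of each power of x gives A0 = 113/648, A1 = 1/6, A2 = 5/36, so y_p = 113/648 + x/6 + 5*x^2/36.

y = 113/648 + x/6 + 5*x**2/36 + C1*exp(6*x) + C2*exp(-6*x)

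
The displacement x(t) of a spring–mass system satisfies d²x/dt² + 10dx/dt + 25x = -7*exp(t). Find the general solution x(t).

x = -7*exp(t)/36 + C1*exp(-5*t) + C2*t*exp(-5*t)

Characteristic equation r² + 10r + 25 = 0 has discriminant (10)² - 4·(25) = 0, so r = -5 is a repeated root.
Hence x_h = (C1 + C2*t)*exp(-5*t).
Try x_p = A*exp(t). Substituting into the equation and dividing by exp(t) gives A = -7/36, so x_p = -7*exp(t)/36.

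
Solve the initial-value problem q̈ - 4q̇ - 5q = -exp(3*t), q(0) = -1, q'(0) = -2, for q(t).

Characteristic equation r² - 4r - 5 = 0 factors as (r + 1)(r - 5) = 0, so r = -1, 5.
Hence q_h = C1*exp(-t) + C2*exp(5*t).
Try q_p = A*exp(3*t). Substituting into the equation and dividing by exp(3*t) gives A = 1/8, so q_p = exp(3*t)/8.
General solution: q = exp(3*t)/8 + C1*exp(-t) + C2*exp(5*t).
Apply the initial conditions: q(0) = 1/8 + C1 + C2 = -1 and q'(0) = 3/8 - C1 + 5*C2 = -2. Solving gives C1 = -13/24, C2 = -7/12.

q = -13*exp(-t)/24 - 7*exp(5*t)/12 + exp(3*t)/8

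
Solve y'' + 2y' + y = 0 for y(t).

y = C1*exp(-t) + C2*t*exp(-t)

Characteristic equation r² + 2r + 1 = 0 has discriminant (2)² - 4·(1) = 0, so r = -1 is a repeated root.
Hence y_h = (C1 + C2*t)*exp(-t).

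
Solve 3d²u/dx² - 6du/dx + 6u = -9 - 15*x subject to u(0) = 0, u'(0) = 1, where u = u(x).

u = -4 - 5*x/2 + 4*cos(x)*exp(x) - exp(x)*sin(x)/2

Divide through by 3: u'' - 2u' + 2u = -3 - 5*x.
Characteristic equation r² - 2r + 2 = 0 has discriminant (-2)² - 4·(2) = -4 < 0, so r = 1 ± i.
Hence u_h = C1*cos(x)*exp(x) + C2*exp(x)*sin(x).
For the particular solution try u_p = A0 + A1*x. Substituting and matching coefficients of each power of x gives A0 = -4, A1 = -5/2, so u_p = -4 - 5*x/2.
General solution: u = -4 - 5*x/2 + C1*cos(x)*exp(x) + C2*exp(x)*sin(x).
Apply the initial conditions: u(0) = -4 + C1 = 0 and u'(0) = -5/2 + C1 + C2 = 1. Solving gives C1 = 4, C2 = -1/2.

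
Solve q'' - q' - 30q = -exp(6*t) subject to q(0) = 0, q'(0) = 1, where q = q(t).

q = -12*exp(-5*t)/121 + 12*exp(6*t)/121 - t*exp(6*t)/11

Characteristic equation r² - r - 30 = 0 factors as (r + 5)(r - 6) = 0, so r = -5, 6.
Hence q_h = C1*exp(-5*t) + C2*exp(6*t).
Since exp(6*t) solves the homogeneous equation (r = 6 is a root of multiplicity 1), multiply the trial by t. Try q_p = A*t*exp(6*t). Substituting into the equation and dividing by exp(6*t) gives A = -1/11, so q_p = -t*exp(6*t)/11.
General solution: q = C1*exp(-5*t) + C2*exp(6*t) - t*exp(6*t)/11.
Apply the initial conditions: q(0) = C1 + C2 = 0 and q'(0) = -1/11 - 5*C1 + 6*C2 = 1. Solving gives C1 = -12/121, C2 = 12/121.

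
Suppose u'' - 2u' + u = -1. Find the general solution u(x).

u = -1 + C1*exp(x) + C2*x*exp(x)

Characteristic equation r² - 2r + 1 = 0 has discriminant (-2)² - 4·(1) = 0, so r = 1 is a repeated root.
Hence u_h = (C1 + C2*x)*exp(x).
For the particular solution try u_p = A0. Substituting and matching coefficients of each power of x gives A0 = -1, so u_p = -1.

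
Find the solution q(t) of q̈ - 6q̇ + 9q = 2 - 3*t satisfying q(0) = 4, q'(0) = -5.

Characteristic equation r² - 6r + 9 = 0 has discriminant (-6)² - 4·(9) = 0, so r = 3 is a repeated root.
Hence q_h = (C1 + C2*t)*exp(3*t).
For the particular solution try q_p = A0 + A1*t. Substituting and matching coefficients of each power of t gives A0 = 0, A1 = -1/3, so q_p = -t/3.
General solution: q = -t/3 + C1*exp(3*t) + C2*t*exp(3*t).
Apply the initial conditions: q(0) = C1 = 4 and q'(0) = -1/3 + C2 + 3*C1 = -5. Solving gives C1 = 4, C2 = -50/3.

q = 4*exp(3*t) - t/3 - 50*t*exp(3*t)/3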